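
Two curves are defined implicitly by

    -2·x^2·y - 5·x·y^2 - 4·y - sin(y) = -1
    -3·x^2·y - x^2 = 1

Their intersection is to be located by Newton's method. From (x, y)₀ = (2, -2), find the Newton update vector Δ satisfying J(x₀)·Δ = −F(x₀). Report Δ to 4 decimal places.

(-0.7127, 0.3956)

At (2, -2): F = (-14.090703, 19.0000).
Jacobian J = [[-4·x·y - 5·y^2, -2·x^2 - 10·x·y - cos(y) - 4], [-6·x·y - 2·x, -3·x^2]].
At the point, J = [[-4.0000, 28.416147], [20.0000, -12.0000]] (det J = -520.322937).
Solving J·Δ = −F gives Δ = (-0.7127, 0.3956).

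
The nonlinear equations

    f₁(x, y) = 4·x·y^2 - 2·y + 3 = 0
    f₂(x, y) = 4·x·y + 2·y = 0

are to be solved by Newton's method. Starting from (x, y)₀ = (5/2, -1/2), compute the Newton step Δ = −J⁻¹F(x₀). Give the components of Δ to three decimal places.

At (5/2, -1/2): F = (6.500, -6.000).
Jacobian J = [[4·y^2, 8·x·y - 2], [4·y, 4·x + 2]].
At the point, J = [[1.000, -12.000], [-2.000, 12.000]] (det J = -12.000).
Solving J·Δ = −F gives Δ = (0.500, 0.583).

(0.500, 0.583)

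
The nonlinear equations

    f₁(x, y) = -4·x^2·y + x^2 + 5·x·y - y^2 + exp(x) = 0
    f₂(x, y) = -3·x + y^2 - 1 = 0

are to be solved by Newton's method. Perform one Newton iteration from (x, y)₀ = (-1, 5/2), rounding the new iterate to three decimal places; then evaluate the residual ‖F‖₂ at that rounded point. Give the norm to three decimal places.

At (-1, 5/2): F = (-27.38212, 8.250).
Jacobian J = [[-8·x·y + 2·x + 5·y + exp(x), -4·x^2 + 5·x - 2·y], [-3, 2·y]].
At the point, J = [[30.86788, -14.000], [-3.000, 5.000]] (det J = 112.33940).
Solving J·Δ = −F gives Δ = (0.191, -1.536).
Then the next iterate is (x, y)₁ = (-0.809, 0.964).
Re-evaluating at (-0.809, 0.964): F = (-6.25257, 2.35630), so ‖F‖₂ = 6.682.

6.682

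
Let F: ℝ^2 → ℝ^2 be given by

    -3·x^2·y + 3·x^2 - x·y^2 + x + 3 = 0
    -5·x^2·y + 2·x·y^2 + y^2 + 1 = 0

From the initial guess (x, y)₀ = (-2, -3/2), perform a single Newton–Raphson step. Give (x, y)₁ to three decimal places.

At (-2, -3/2): F = (35.500, 24.250).
Jacobian J = [[-6·x·y + 6·x - y^2 + 1, -3·x^2 - 2·x·y], [-10·x·y + 2·y^2, -5·x^2 + 4·x·y + 2·y]].
At the point, J = [[-31.250, -18.000], [-25.500, -11.000]] (det J = -115.250).
Solving J·Δ = −F gives Δ = (0.399, 1.279).
Then the next iterate is (x, y)₁ = (-1.601, -0.221).

(-1.601, -0.221)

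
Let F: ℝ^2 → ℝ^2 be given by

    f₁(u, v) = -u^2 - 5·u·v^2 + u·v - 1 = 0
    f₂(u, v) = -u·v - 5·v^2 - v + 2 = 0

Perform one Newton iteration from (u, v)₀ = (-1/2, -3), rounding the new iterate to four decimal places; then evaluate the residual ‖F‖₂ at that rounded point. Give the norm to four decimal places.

At (-1/2, -3): F = (22.7500, -41.5000).
Jacobian J = [[-2·u - 5·v^2 + v, -10·u·v + u], [-v, -u - 10·v - 1]].
At the point, J = [[-47.0000, -15.5000], [3.0000, 29.5000]] (det J = -1340.0000).
Solving J·Δ = −F gives Δ = (0.0208, 1.4047).
Then the next iterate is (u, v)₁ = (-0.4792, -1.5953).
Re-evaluating at (-0.4792, -1.5953): F = (5.632612, -9.894078), so ‖F‖₂ = 11.3850.

11.3850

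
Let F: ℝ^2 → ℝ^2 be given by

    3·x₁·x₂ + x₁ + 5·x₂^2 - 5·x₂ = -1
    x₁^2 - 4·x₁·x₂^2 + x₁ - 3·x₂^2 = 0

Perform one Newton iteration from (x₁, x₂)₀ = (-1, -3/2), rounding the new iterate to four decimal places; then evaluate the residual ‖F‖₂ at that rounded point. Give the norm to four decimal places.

At (-1, -3/2): F = (23.2500, 2.2500).
Jacobian J = [[3·x₂ + 1, 3·x₁ + 10·x₂ - 5], [2·x₁ - 4·x₂^2 + 1, -8·x₁·x₂ - 6·x₂]].
At the point, J = [[-3.5000, -23.0000], [-10.0000, -3.0000]] (det J = -219.5000).
Solving J·Δ = −F gives Δ = (-0.0820, 1.0233).
Then the next iterate is (x₁, x₂)₁ = (-1.0820, -0.4767).
Re-evaluating at (-1.0820, -0.4767): F = (4.985083, 0.390503), so ‖F‖₂ = 5.0004.

5.0004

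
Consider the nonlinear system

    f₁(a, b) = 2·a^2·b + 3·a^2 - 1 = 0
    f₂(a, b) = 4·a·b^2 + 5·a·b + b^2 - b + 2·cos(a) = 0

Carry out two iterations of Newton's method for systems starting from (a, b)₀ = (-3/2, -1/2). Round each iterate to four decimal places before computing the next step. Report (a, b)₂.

At (-3/2, -1/2): F = (3.5000, 3.141474).
Jacobian J = [[4·a·b + 6·a, 2·a^2], [4·b^2 + 5·b - 2·sin(a), 8·a·b + 5·a + 2·b - 1]].
At the point, J = [[-6.0000, 4.5000], [0.494990, -3.5000]] (det J = 18.772545).
Solving J·Δ = −F gives Δ = (1.4056, 1.0964).
Then the next iterate is (a, b)₁ = (-0.0944, 0.5964).
Round to (-0.0944, 0.5964) and repeat: F = (-0.962636, 1.334578), J = [[-0.791601, 0.017823], [4.593292, -0.729601]].
Δ = (-1.3689, -6.7890), so (a, b)₂ = (-1.4633, -6.1926).

(-1.4633, -6.1926)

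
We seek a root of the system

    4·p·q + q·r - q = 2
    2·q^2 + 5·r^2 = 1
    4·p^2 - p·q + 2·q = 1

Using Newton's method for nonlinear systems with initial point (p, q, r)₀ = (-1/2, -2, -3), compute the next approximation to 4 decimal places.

At (-1/2, -2, -3): F = (10.0000, 52.0000, -5.0000).
Jacobian J = [[4·q, 4·p + r - 1, q], [0, 4·q, 10·r], [8·p - q, -p + 2, 0]].
At the point, J = [[-8.0000, -6.0000, -2.0000], [0.0000, -8.0000, -30.0000], [-2.0000, 2.5000, 0.0000]] (det J = -928.0000).
Solving J·Δ = −F gives Δ = (-0.3556, 1.7155, 1.2759).
Then the next iterate is (p, q, r)₁ = (-0.8556, -0.2845, -1.7241).

(-0.8556, -0.2845, -1.7241)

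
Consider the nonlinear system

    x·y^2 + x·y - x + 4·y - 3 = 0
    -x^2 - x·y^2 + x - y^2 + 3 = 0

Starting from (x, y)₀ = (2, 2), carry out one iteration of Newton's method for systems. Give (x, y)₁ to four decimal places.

(2.6842, 0.6842)

At (2, 2): F = (15.0000, -11.0000).
Jacobian J = [[y^2 + y - 1, 2·x·y + x + 4], [-2·x - y^2 + 1, -2·x·y - 2·y]].
At the point, J = [[5.0000, 14.0000], [-7.0000, -12.0000]] (det J = 38.0000).
Solving J·Δ = −F gives Δ = (0.6842, -1.3158).
Then the next iterate is (x, y)₁ = (2.6842, 0.6842).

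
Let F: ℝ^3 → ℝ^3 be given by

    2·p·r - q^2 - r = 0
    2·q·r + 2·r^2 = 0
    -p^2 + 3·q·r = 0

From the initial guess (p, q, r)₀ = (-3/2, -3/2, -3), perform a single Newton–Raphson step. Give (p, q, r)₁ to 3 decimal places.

(-0.383, -0.597, -1.561)

At (-3/2, -3/2, -3): F = (9.750, 27.000, 11.250).
Jacobian J = [[2·r, -2·q, 2·p - 1], [0, 2·r, 2·q + 4·r], [-2·p, 3·r, 3·q]].
At the point, J = [[-6.000, 3.000, -4.000], [0.000, -6.000, -15.000], [3.000, -9.000, -4.500]] (det J = 441.000).
Solving J·Δ = −F gives Δ = (1.117, 0.903, 1.439).
Then the next iterate is (p, q, r)₁ = (-0.383, -0.597, -1.561).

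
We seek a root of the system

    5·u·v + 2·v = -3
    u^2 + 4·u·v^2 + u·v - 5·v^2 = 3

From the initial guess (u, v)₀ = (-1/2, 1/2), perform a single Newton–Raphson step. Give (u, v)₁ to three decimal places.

(-1.743, -0.216)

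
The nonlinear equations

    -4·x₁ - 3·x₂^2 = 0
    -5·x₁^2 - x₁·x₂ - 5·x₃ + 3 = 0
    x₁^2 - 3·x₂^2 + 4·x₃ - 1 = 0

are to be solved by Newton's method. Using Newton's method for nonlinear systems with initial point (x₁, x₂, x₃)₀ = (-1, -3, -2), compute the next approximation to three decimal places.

(-0.445, -1.599, 0.723)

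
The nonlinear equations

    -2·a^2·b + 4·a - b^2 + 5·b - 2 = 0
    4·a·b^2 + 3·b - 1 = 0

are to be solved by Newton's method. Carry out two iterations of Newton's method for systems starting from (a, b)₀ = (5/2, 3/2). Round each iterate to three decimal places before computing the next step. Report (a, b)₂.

(5.891, 0.040)

At (5/2, 3/2): F = (-5.500, 26.000).
Jacobian J = [[-4·a·b + 4, -2·a^2 - 2·b + 5], [4·b^2, 8·a·b + 3]].
At the point, J = [[-11.000, -10.500], [9.000, 33.000]] (det J = -268.500).
Solving J·Δ = −F gives Δ = (0.341, -0.881).
Then the next iterate is (a, b)₁ = (2.841, 0.619).
Round to (2.841, 0.619) and repeat: F = (2.08359, 5.21124), J = [[-3.03432, -12.38056], [1.53264, 17.06863]].
Δ = (3.050, -0.579), so (a, b)₂ = (5.891, 0.040).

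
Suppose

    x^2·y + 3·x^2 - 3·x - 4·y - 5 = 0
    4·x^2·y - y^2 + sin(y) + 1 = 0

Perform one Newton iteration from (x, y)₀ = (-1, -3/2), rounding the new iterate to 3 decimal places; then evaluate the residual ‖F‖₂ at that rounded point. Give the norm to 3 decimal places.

At (-1, -3/2): F = (5.500, -8.24749).
Jacobian J = [[2·x·y + 6·x - 3, x^2 - 4], [8·x·y, 4·x^2 - 2·y + cos(y)]].
At the point, J = [[-6.000, -3.000], [12.000, 7.07074]] (det J = -6.42442).
Solving J·Δ = −F gives Δ = (2.202, -2.571).
Then the next iterate is (x, y)₁ = (1.202, -4.071).
Re-evaluating at (1.202, -4.071): F = (6.13061, -38.29896), so ‖F‖₂ = 38.787.

38.787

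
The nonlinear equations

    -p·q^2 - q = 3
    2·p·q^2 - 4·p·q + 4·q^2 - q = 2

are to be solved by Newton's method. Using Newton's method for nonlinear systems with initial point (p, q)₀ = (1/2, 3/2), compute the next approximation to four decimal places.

(-1.3089, 0.8780)

At (1/2, 3/2): F = (-5.6250, 4.7500).
Jacobian J = [[-q^2, -2·p·q - 1], [2·q^2 - 4·q, 4·p·q - 4·p + 8·q - 1]].
At the point, J = [[-2.2500, -2.5000], [-1.5000, 12.0000]] (det J = -30.7500).
Solving J·Δ = −F gives Δ = (-1.8089, -0.6220).
Then the next iterate is (p, q)₁ = (-1.3089, 0.8780).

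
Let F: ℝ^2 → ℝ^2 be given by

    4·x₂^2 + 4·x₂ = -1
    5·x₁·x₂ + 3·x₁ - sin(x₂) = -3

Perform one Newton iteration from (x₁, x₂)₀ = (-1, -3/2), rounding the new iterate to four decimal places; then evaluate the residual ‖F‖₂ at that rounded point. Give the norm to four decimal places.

3.3447

At (-1, -3/2): F = (4.0000, 8.497495).
Jacobian J = [[0, 8·x₂ + 4], [5·x₂ + 3, 5·x₁ - cos(x₂)]].
At the point, J = [[0.0000, -8.0000], [-4.5000, -5.070737]] (det J = -36.0000).
Solving J·Δ = −F gives Δ = (1.3249, 0.5000).
Then the next iterate is (x₁, x₂)₁ = (0.3249, -1.0000).
Re-evaluating at (0.3249, -1.0000): F = (1.0000, 3.191671), so ‖F‖₂ = 3.3447.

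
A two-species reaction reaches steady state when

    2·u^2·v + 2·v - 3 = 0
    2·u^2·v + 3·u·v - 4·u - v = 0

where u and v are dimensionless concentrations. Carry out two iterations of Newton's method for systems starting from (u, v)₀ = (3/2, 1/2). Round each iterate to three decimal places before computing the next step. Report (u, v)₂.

At (3/2, 1/2): F = (0.250, -2.000).
Jacobian J = [[4·u·v, 2·u^2 + 2], [4·u·v + 3·v - 4, 2·u^2 + 3·u - 1]].
At the point, J = [[3.000, 6.500], [0.500, 8.000]] (det J = 20.750).
Solving J·Δ = −F gives Δ = (-0.723, 0.295).
Then the next iterate is (u, v)₁ = (0.777, 0.795).
Round to (0.777, 0.795) and repeat: F = (-0.45007, -1.08993), J = [[2.47086, 3.20746], [0.85586, 2.53846]].
Δ = (-0.667, 0.654), so (u, v)₂ = (0.110, 1.449).

(0.110, 1.449)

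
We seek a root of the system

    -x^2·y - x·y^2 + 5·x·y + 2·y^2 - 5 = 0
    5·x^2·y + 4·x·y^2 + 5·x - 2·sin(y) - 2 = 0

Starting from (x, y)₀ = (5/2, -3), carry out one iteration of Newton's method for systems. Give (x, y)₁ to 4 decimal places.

At (5/2, -3): F = (-28.2500, 7.032240).
Jacobian J = [[-2·x·y - y^2 + 5·y, -x^2 - 2·x·y + 5·x + 4·y], [10·x·y + 4·y^2 + 5, 5·x^2 + 8·x·y - 2·cos(y)]].
At the point, J = [[-9.0000, 9.2500], [-34.0000, -26.770015]] (det J = 555.430135).
Solving J·Δ = −F gives Δ = (-1.2444, 1.8432).
Then the next iterate is (x, y)₁ = (1.2556, -1.1568).

(1.2556, -1.1568)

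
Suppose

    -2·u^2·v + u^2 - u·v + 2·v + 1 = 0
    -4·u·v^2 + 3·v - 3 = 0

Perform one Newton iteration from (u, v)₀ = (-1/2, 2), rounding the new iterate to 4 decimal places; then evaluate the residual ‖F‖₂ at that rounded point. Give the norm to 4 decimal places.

At (-1/2, 2): F = (5.2500, 11.0000).
Jacobian J = [[-4·u·v + 2·u - v, -2·u^2 - u + 2], [-4·v^2, -8·u·v + 3]].
At the point, J = [[1.0000, 2.0000], [-16.0000, 11.0000]] (det J = 43.0000).
Solving J·Δ = −F gives Δ = (-0.8314, -2.2093).
Then the next iterate is (u, v)₁ = (-1.3314, -0.2093).
Re-evaluating at (-1.3314, -0.2093): F = (2.817385, -3.394604), so ‖F‖₂ = 4.4115.

4.4115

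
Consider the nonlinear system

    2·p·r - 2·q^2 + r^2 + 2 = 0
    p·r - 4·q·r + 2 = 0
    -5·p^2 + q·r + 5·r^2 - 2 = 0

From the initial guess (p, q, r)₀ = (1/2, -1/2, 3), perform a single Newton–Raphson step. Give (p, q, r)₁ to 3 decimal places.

(-0.108, -0.173, 1.499)

At (1/2, -1/2, 3): F = (13.500, 9.500, 40.250).
Jacobian J = [[2·r, -4·q, 2·p + 2·r], [r, -4·r, p - 4·q], [-10·p, r, q + 10·r]].
At the point, J = [[6.000, 2.000, 7.000], [3.000, -12.000, 2.500], [-5.000, 3.000, 29.500]] (det J = -2728.000).
Solving J·Δ = −F gives Δ = (-0.608, 0.327, -1.501).
Then the next iterate is (p, q, r)₁ = (-0.108, -0.173, 1.499).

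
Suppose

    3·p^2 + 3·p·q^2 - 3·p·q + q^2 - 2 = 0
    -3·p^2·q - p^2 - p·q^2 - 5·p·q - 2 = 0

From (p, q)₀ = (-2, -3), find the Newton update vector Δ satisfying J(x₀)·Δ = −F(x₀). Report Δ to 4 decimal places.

At (-2, -3): F = (-53.0000, 18.0000).
Jacobian J = [[6·p + 3·q^2 - 3·q, 6·p·q - 3·p + 2·q], [-6·p·q - 2·p - q^2 - 5·q, -3·p^2 - 2·p·q - 5·p]].
At the point, J = [[24.0000, 36.0000], [-26.0000, -14.0000]] (det J = 600.0000).
Solving J·Δ = −F gives Δ = (-0.1567, 1.5767).

(-0.1567, 1.5767)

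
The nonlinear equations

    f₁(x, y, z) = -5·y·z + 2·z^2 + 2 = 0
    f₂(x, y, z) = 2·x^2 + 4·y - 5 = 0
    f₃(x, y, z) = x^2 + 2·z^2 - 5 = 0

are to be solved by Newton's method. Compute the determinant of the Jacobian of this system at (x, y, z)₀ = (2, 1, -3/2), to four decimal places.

536.0000

J = [[0, -5·z, -5·y + 4·z], [4·x, 4, 0], [2·x, 0, 4·z]].
At the point, J = [[0.0000, 7.5000, -11.0000], [8.0000, 4.0000, 0.0000], [4.0000, 0.0000, -6.0000]].
det J = 536.0000.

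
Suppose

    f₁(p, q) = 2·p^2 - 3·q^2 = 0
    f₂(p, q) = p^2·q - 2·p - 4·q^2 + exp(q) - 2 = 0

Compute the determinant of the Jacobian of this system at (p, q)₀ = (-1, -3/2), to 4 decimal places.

J = [[4·p, -6·q], [2·p·q - 2, p^2 - 8·q + exp(q)]].
At the point, J = [[-4.0000, 9.0000], [1.0000, 13.223130]].
det J = -61.8925.

-61.8925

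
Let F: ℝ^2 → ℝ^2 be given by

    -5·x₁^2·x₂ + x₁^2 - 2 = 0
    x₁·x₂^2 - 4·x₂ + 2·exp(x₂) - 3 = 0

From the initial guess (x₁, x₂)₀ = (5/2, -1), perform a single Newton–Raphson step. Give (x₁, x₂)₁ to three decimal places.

At (5/2, -1): F = (35.500, 4.23576).
Jacobian J = [[-10·x₁·x₂ + 2·x₁, -5·x₁^2], [x₂^2, 2·x₁·x₂ + 2·exp(x₂) - 4]].
At the point, J = [[30.000, -31.250], [1.000, -8.26424]] (det J = -216.67723).
Solving J·Δ = −F gives Δ = (-0.743, 0.423).
Then the next iterate is (x₁, x₂)₁ = (1.757, -0.577).

(1.757, -0.577)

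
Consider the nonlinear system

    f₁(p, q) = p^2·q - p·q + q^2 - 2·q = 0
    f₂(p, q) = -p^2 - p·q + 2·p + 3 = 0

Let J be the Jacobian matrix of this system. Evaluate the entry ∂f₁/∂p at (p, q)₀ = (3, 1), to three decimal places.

∂f₁/∂p = 2·p·q - q.
At (3, 1) this is 5.000.

5.000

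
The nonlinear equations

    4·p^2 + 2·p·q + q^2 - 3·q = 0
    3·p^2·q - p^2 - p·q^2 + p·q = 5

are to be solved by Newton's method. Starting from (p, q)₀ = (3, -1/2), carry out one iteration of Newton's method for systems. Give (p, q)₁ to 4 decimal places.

(1.4741, -0.3268)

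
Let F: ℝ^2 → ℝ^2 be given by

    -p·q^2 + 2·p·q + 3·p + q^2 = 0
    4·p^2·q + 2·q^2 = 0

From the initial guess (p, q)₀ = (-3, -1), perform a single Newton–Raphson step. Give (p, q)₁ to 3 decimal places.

(-1.679, -0.929)

At (-3, -1): F = (1.000, -34.000).
Jacobian J = [[-q^2 + 2·q + 3, -2·p·q + 2·p + 2·q], [8·p·q, 4·p^2 + 4·q]].
At the point, J = [[0.000, -14.000], [24.000, 32.000]] (det J = 336.000).
Solving J·Δ = −F gives Δ = (1.321, 0.071).
Then the next iterate is (p, q)₁ = (-1.679, -0.929).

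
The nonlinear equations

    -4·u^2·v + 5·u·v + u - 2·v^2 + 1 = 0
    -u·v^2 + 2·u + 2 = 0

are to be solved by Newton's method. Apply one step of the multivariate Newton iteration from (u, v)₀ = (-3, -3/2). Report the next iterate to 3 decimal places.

(-1.636, -1.232)

At (-3, -3/2): F = (70.000, 2.750).
Jacobian J = [[-8·u·v + 5·v + 1, -4·u^2 + 5·u - 4·v], [-v^2 + 2, -2·u·v]].
At the point, J = [[-42.500, -45.000], [-0.250, -9.000]] (det J = 371.250).
Solving J·Δ = −F gives Δ = (1.364, 0.268).
Then the next iterate is (u, v)₁ = (-1.636, -1.232).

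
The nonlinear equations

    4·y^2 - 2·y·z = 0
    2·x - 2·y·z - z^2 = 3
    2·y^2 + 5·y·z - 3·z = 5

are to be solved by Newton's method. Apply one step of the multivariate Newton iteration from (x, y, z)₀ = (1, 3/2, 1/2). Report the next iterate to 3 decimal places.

(3.302, 0.980, 1.093)

At (1, 3/2, 1/2): F = (7.500, -2.750, 1.750).
Jacobian J = [[0, 8·y - 2·z, -2·y], [2, -2·z, -2·y - 2·z], [0, 4·y + 5·z, 5·y - 3]].
At the point, J = [[0.000, 11.000, -3.000], [2.000, -1.000, -4.000], [0.000, 8.500, 4.500]] (det J = -150.000).
Solving J·Δ = −F gives Δ = (2.302, -0.520, 0.593).
Then the next iterate is (x, y, z)₁ = (3.302, 0.980, 1.093).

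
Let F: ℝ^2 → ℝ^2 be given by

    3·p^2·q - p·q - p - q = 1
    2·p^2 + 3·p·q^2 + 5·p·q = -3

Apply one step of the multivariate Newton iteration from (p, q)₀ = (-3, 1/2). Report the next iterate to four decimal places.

(-1.5719, 0.4481)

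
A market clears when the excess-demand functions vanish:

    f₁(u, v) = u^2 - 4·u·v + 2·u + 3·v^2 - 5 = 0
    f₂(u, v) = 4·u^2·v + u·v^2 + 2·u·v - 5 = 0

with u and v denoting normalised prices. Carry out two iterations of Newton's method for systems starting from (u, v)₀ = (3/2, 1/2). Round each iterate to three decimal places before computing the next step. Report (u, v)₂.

(1.806, 0.287)

At (3/2, 1/2): F = (-2.000, 1.375).
Jacobian J = [[2·u - 4·v + 2, -4·u + 6·v], [8·u·v + v^2 + 2·v, 4·u^2 + 2·u·v + 2·u]].
At the point, J = [[3.000, -3.000], [7.250, 13.500]] (det J = 62.250).
Solving J·Δ = −F gives Δ = (0.367, -0.299).
Then the next iterate is (u, v)₁ = (1.867, 0.201).
Round to (1.867, 0.201) and repeat: F = (0.83982, -1.37154), J = [[4.930, -6.262], [3.44454, 18.42729]].
Δ = (-0.061, 0.086), so (u, v)₂ = (1.806, 0.287).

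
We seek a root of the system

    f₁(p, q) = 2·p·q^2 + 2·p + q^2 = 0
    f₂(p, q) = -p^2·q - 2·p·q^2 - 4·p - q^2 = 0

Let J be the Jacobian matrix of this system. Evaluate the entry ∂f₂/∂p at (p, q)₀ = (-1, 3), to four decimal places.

-16.0000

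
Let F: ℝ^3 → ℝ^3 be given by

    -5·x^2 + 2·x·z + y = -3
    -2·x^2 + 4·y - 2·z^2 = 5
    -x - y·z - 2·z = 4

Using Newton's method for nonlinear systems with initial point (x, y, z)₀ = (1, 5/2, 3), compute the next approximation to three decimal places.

At (1, 5/2, 3): F = (6.500, -15.000, -18.500).
Jacobian J = [[-10·x + 2·z, 1, 2·x], [-4·x, 4, -4·z], [-1, -z, -y - 2]].
At the point, J = [[-4.000, 1.000, 2.000], [-4.000, 4.000, -12.000], [-1.000, -3.000, -4.500]] (det J = 242.000).
Solving J·Δ = −F gives Δ = (-0.171, -2.880, -2.153).
Then the next iterate is (x, y, z)₁ = (0.829, -0.380, 0.847).

(0.829, -0.380, 0.847)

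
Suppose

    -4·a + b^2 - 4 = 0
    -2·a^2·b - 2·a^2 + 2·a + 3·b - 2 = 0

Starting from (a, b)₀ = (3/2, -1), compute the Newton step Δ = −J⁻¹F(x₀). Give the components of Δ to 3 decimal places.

(-0.950, -2.600)

At (3/2, -1): F = (-9.000, -2.000).
Jacobian J = [[-4, 2·b], [-4·a·b - 4·a + 2, -2·a^2 + 3]].
At the point, J = [[-4.000, -2.000], [2.000, -1.500]] (det J = 10.000).
Solving J·Δ = −F gives Δ = (-0.950, -2.600).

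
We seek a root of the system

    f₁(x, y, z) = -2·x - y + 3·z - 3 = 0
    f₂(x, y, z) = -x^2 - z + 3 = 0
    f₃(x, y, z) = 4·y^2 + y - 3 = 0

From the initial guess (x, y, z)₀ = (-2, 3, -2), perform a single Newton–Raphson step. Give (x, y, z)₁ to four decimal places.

At (-2, 3, -2): F = (-8.0000, 1.0000, 36.0000).
Jacobian J = [[-2, -1, 3], [-2·x, 0, -1], [0, 8·y + 1, 0]].
At the point, J = [[-2.0000, -1.0000, 3.0000], [4.0000, 0.0000, -1.0000], [0.0000, 25.0000, 0.0000]] (det J = 250.0000).
Solving J·Δ = −F gives Δ = (0.3560, -1.4400, 2.4240).
Then the next iterate is (x, y, z)₁ = (-1.6440, 1.5600, 0.4240).

(-1.6440, 1.5600, 0.4240)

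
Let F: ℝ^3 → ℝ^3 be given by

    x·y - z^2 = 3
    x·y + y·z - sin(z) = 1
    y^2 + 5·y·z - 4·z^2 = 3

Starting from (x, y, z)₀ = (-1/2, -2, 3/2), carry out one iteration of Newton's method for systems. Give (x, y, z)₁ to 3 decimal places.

At (-1/2, -2, 3/2): F = (-4.250, -3.99749, -23.000).
Jacobian J = [[y, x, -2·z], [y, x + z, y - cos(z)], [0, 2·y + 5·z, 5·y - 8·z]].
At the point, J = [[-2.000, -0.500, -3.000], [-2.000, 1.000, -2.07074], [0.000, 3.500, -22.000]] (det J = 72.50484).
Solving J·Δ = −F gives Δ = (-0.770, 0.436, -0.976).
Then the next iterate is (x, y, z)₁ = (-1.270, -1.564, 0.524).

(-1.270, -1.564, 0.524)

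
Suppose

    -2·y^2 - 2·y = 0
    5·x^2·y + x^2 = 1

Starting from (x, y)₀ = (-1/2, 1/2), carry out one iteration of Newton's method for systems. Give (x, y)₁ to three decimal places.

At (-1/2, 1/2): F = (-1.500, -0.125).
Jacobian J = [[0, -4·y - 2], [10·x·y + 2·x, 5·x^2]].
At the point, J = [[0.000, -4.000], [-3.500, 1.250]] (det J = -14.000).
Solving J·Δ = −F gives Δ = (-0.170, -0.375).
Then the next iterate is (x, y)₁ = (-0.670, 0.125).

(-0.670, 0.125)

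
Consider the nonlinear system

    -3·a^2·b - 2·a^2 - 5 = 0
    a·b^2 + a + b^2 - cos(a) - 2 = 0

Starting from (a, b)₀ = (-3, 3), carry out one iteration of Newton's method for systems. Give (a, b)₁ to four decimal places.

(-1.7567, 2.1873)

At (-3, 3): F = (-104.0000, -22.010008).
Jacobian J = [[-6·a·b - 4·a, -3·a^2], [b^2 + sin(a) + 1, 2·a·b + 2·b]].
At the point, J = [[66.0000, -27.0000], [9.858880, -12.0000]] (det J = -525.810240).
Solving J·Δ = −F gives Δ = (1.2433, -0.8127).
Then the next iterate is (a, b)₁ = (-1.7567, 2.1873).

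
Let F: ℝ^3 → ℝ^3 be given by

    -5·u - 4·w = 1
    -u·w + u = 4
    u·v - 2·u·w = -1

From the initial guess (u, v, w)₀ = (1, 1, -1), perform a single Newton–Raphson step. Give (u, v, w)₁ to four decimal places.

(1.4615, -6.5385, -2.0769)

At (1, 1, -1): F = (-2.0000, -2.0000, 4.0000).
Jacobian J = [[-5, 0, -4], [-w + 1, 0, -u], [v - 2·w, u, -2·u]].
At the point, J = [[-5.0000, 0.0000, -4.0000], [2.0000, 0.0000, -1.0000], [3.0000, 1.0000, -2.0000]] (det J = -13.0000).
Solving J·Δ = −F gives Δ = (0.4615, -7.5385, -1.0769).
Then the next iterate is (u, v, w)₁ = (1.4615, -6.5385, -2.0769).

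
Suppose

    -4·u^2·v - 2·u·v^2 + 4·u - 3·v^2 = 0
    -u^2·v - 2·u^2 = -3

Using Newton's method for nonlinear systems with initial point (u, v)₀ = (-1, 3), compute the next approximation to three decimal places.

(-1.056, 0.444)

At (-1, 3): F = (-25.000, -2.000).
Jacobian J = [[-8·u·v - 2·v^2 + 4, -4·u^2 - 4·u·v - 6·v], [-2·u·v - 4·u, -u^2]].
At the point, J = [[10.000, -10.000], [10.000, -1.000]] (det J = 90.000).
Solving J·Δ = −F gives Δ = (-0.056, -2.556).
Then the next iterate is (u, v)₁ = (-1.056, 0.444).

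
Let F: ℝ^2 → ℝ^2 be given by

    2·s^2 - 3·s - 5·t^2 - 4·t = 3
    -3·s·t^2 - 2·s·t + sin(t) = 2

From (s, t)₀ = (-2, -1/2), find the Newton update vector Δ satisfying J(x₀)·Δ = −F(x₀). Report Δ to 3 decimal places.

At (-2, -1/2): F = (11.750, -2.97943).
Jacobian J = [[4·s - 3, -10·t - 4], [-3·t^2 - 2·t, -6·s·t - 2·s + cos(t)]].
At the point, J = [[-11.000, 1.000], [0.250, -1.12242]] (det J = 12.09659).
Solving J·Δ = −F gives Δ = (0.844, -2.466).

(0.844, -2.466)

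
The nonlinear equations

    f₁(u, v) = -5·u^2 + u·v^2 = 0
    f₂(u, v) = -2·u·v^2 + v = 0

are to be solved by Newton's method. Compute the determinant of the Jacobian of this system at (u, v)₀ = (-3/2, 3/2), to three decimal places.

152.250

J = [[-10·u + v^2, 2·u·v], [-2·v^2, -4·u·v + 1]].
At the point, J = [[17.250, -4.500], [-4.500, 10.000]].
det J = 152.250.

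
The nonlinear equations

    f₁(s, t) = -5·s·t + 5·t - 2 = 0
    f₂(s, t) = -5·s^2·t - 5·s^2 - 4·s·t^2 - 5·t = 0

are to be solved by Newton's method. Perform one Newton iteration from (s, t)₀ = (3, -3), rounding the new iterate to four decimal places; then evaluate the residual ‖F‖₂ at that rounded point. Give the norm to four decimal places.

At (3, -3): F = (28.0000, -3.0000).
Jacobian J = [[-5·t, -5·s + 5], [-10·s·t - 10·s - 4·t^2, -5·s^2 - 8·s·t - 5]].
At the point, J = [[15.0000, -10.0000], [24.0000, 22.0000]] (det J = 570.0000).
Solving J·Δ = −F gives Δ = (-1.0281, 1.2579).
Then the next iterate is (s, t)₁ = (1.9719, -1.7421).
Re-evaluating at (1.9719, -1.7421): F = (6.465735, -0.799805), so ‖F‖₂ = 6.5150.

6.5150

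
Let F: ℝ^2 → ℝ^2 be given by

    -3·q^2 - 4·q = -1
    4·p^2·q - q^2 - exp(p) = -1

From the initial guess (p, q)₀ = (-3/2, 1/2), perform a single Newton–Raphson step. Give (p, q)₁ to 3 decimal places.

At (-3/2, 1/2): F = (-1.750, 5.02687).
Jacobian J = [[0, -6·q - 4], [8·p·q - exp(p), 4·p^2 - 2·q]].
At the point, J = [[0.000, -7.000], [-6.22313, 8.000]] (det J = -43.56191).
Solving J·Δ = −F gives Δ = (0.486, -0.250).
Then the next iterate is (p, q)₁ = (-1.014, 0.250).

(-1.014, 0.250)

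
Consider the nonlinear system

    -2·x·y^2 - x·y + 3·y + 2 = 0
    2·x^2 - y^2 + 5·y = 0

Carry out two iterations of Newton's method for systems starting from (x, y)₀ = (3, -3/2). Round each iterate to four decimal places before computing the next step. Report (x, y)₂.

(1.5132, -0.7322)

At (3, -3/2): F = (-11.5000, 8.2500).
Jacobian J = [[-2·y^2 - y, -4·x·y - x + 3], [4·x, -2·y + 5]].
At the point, J = [[-3.0000, 18.0000], [12.0000, 8.0000]] (det J = -240.0000).
Solving J·Δ = −F gives Δ = (-1.0021, 0.4719).
Then the next iterate is (x, y)₁ = (1.9979, -1.0281).
Round to (1.9979, -1.0281) and repeat: F = (-3.253778, 1.785719), J = [[-1.085879, 9.218264], [7.9916, 7.0562]].
Δ = (-0.4847, 0.2959), so (x, y)₂ = (1.5132, -0.7322).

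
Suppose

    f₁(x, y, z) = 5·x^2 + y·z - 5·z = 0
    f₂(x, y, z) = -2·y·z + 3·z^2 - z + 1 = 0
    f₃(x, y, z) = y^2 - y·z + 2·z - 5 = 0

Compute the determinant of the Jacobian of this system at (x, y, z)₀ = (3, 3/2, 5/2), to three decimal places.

-240.000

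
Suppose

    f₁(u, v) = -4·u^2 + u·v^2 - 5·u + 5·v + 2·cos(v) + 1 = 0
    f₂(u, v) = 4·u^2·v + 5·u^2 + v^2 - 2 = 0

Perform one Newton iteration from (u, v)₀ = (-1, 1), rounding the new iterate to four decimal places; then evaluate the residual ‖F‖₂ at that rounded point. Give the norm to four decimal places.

At (-1, 1): F = (7.080605, 8.0000).
Jacobian J = [[-8·u + v^2 - 5, 2·u·v - 2·sin(v) + 5], [8·u·v + 10·u, 4·u^2 + 2·v]].
At the point, J = [[4.0000, 1.317058], [-18.0000, 6.0000]] (det J = 47.707045).
Solving J·Δ = −F gives Δ = (-0.6697, -3.3423).
Then the next iterate is (u, v)₁ = (-1.6697, -2.3423).
Re-evaluating at (-1.6697, -2.3423): F = (-24.069611, -8.694515), so ‖F‖₂ = 25.5918.

25.5918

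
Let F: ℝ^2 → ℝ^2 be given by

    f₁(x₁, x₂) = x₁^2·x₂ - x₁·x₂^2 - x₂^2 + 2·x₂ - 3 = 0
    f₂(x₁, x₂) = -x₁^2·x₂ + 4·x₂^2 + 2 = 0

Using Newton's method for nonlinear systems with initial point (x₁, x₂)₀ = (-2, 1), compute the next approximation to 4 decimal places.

At (-2, 1): F = (4.0000, 2.0000).
Jacobian J = [[2·x₁·x₂ - x₂^2, x₁^2 - 2·x₁·x₂ - 2·x₂ + 2], [-2·x₁·x₂, -x₁^2 + 8·x₂]].
At the point, J = [[-5.0000, 8.0000], [4.0000, 4.0000]] (det J = -52.0000).
Solving J·Δ = −F gives Δ = (0.0000, -0.5000).
Then the next iterate is (x₁, x₂)₁ = (-2.0000, 0.5000).

(-2.0000, 0.5000)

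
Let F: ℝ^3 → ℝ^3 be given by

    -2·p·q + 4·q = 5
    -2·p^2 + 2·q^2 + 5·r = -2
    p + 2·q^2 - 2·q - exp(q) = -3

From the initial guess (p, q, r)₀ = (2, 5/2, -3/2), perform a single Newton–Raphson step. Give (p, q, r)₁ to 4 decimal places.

At (2, 5/2, -3/2): F = (-5.0000, -1.0000, 0.317506).
Jacobian J = [[-2·q, -2·p + 4, 0], [-4·p, 4·q, 5], [1, 4·q - exp(q) - 2, 0]].
At the point, J = [[-5.0000, 0.0000, 0.0000], [-8.0000, 10.0000, 5.0000], [1.0000, -4.182494, 0.0000]] (det J = -104.562349).
Solving J·Δ = −F gives Δ = (-1.0000, -0.1632, -1.0736).
Then the next iterate is (p, q, r)₁ = (1.0000, 2.3368, -2.5736).

(1.0000, 2.3368, -2.5736)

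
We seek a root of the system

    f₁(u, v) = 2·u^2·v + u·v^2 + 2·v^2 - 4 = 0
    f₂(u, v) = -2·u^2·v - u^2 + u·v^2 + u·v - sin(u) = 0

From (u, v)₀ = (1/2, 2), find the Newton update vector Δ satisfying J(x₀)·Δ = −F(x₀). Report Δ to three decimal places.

At (1/2, 2): F = (7.000, 1.27057).
Jacobian J = [[4·u·v + v^2, 2·u^2 + 2·u·v + 4·v], [-4·u·v - 2·u + v^2 + v - cos(u), -2·u^2 + 2·u·v + u]].
At the point, J = [[8.000, 10.500], [0.12242, 2.000]] (det J = 14.71462).
Solving J·Δ = −F gives Δ = (-0.045, -0.633).

(-0.045, -0.633)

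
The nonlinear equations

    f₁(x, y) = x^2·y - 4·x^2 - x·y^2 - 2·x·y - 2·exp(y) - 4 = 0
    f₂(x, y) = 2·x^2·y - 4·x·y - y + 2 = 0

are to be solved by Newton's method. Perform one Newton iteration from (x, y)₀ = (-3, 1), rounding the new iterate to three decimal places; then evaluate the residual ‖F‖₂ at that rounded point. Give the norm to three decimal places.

12.633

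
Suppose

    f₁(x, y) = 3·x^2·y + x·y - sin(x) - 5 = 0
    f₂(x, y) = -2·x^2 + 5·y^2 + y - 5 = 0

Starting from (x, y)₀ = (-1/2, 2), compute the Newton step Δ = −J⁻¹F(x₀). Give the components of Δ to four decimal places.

(-0.8604, -0.7038)

At (-1/2, 2): F = (-4.020574, 16.5000).
Jacobian J = [[6·x·y + y - cos(x), 3·x^2 + x], [-4·x, 10·y + 1]].
At the point, J = [[-4.877583, 0.2500], [2.0000, 21.0000]] (det J = -102.929234).
Solving J·Δ = −F gives Δ = (-0.8604, -0.7038).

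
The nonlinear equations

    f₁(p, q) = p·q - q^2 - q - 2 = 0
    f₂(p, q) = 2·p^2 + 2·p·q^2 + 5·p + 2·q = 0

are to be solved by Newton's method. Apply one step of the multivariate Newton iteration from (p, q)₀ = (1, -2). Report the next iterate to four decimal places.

(0.8571, -0.5714)

At (1, -2): F = (-6.0000, 11.0000).
Jacobian J = [[q, p - 2·q - 1], [4·p + 2·q^2 + 5, 4·p·q + 2]].
At the point, J = [[-2.0000, 4.0000], [17.0000, -6.0000]] (det J = -56.0000).
Solving J·Δ = −F gives Δ = (-0.1429, 1.4286).
Then the next iterate is (p, q)₁ = (0.8571, -0.5714).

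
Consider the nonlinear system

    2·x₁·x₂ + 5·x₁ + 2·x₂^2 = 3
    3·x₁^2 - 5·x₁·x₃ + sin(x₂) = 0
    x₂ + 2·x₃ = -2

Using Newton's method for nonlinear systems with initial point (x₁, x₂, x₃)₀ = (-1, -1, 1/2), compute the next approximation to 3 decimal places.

(-0.898, -1.616, -0.192)

At (-1, -1, 1/2): F = (-4.000, 4.65853, 2.000).
Jacobian J = [[2·x₂ + 5, 2·x₁ + 4·x₂, 0], [6·x₁ - 5·x₃, cos(x₂), -5·x₁], [0, 1, 2]].
At the point, J = [[3.000, -6.000, 0.000], [-8.500, 0.54030, 5.000], [0.000, 1.000, 2.000]] (det J = -113.75819).
Solving J·Δ = −F gives Δ = (0.102, -0.616, -0.692).
Then the next iterate is (x₁, x₂, x₃)₁ = (-0.898, -1.616, -0.192).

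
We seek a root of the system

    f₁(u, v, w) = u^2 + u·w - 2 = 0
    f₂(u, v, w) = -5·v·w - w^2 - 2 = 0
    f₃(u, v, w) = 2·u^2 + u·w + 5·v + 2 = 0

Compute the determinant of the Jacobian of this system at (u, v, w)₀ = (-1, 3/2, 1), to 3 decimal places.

-37.500

J = [[2·u + w, 0, u], [0, -5·w, -5·v - 2·w], [4·u + w, 5, u]].
At the point, J = [[-1.000, 0.000, -1.000], [0.000, -5.000, -9.500], [-3.000, 5.000, -1.000]].
det J = -37.500.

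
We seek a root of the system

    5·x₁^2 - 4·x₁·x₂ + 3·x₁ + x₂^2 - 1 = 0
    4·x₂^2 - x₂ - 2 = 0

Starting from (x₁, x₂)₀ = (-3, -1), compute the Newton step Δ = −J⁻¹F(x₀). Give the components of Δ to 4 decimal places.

At (-3, -1): F = (24.0000, 3.0000).
Jacobian J = [[10·x₁ - 4·x₂ + 3, -4·x₁ + 2·x₂], [0, 8·x₂ - 1]].
At the point, J = [[-23.0000, 10.0000], [0.0000, -9.0000]] (det J = 207.0000).
Solving J·Δ = −F gives Δ = (1.1884, 0.3333).

(1.1884, 0.3333)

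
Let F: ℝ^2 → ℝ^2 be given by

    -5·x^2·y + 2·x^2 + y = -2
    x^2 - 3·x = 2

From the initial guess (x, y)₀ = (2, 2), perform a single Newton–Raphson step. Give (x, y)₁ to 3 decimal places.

At (2, 2): F = (-28.000, -4.000).
Jacobian J = [[-10·x·y + 4·x, -5·x^2 + 1], [2·x - 3, 0]].
At the point, J = [[-32.000, -19.000], [1.000, 0.000]] (det J = 19.000).
Solving J·Δ = −F gives Δ = (4.000, -8.211).
Then the next iterate is (x, y)₁ = (6.000, -6.211).

(6.000, -6.211)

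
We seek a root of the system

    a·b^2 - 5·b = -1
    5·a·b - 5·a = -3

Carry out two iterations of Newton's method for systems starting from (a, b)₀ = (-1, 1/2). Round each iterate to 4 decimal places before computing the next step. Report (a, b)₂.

At (-1, 1/2): F = (-1.7500, 5.5000).
Jacobian J = [[b^2, 2·a·b - 5], [5·b - 5, 5·a]].
At the point, J = [[0.2500, -6.0000], [-2.5000, -5.0000]] (det J = -16.2500).
Solving J·Δ = −F gives Δ = (2.5692, -0.1846).
Then the next iterate is (a, b)₁ = (1.5692, 0.3154).
Round to (1.5692, 0.3154) and repeat: F = (-0.420900, -2.371372), J = [[0.099477, -4.010149], [-3.4230, 7.8460]].
Δ = (-0.9896, -0.1295), so (a, b)₂ = (0.5796, 0.1859).

(0.5796, 0.1859)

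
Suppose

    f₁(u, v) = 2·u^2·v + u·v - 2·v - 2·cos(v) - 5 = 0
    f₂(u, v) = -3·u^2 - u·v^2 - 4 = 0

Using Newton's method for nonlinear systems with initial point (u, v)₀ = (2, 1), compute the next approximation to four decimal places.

(0.1462, 2.5248)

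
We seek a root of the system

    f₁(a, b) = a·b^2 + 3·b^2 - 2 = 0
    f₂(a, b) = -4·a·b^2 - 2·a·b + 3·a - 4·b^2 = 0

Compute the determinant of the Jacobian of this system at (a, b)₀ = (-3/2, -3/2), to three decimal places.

J = [[b^2, 2·a·b + 6·b], [-4·b^2 - 2·b + 3, -8·a·b - 2·a - 8·b]].
At the point, J = [[2.250, -4.500], [-3.000, -3.000]].
det J = -20.250.

-20.250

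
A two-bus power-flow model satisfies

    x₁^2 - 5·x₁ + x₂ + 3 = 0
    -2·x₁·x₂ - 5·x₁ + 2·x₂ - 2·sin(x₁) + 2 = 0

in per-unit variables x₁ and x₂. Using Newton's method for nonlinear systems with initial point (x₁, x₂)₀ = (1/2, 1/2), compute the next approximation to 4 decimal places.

(-0.0882, -3.1029)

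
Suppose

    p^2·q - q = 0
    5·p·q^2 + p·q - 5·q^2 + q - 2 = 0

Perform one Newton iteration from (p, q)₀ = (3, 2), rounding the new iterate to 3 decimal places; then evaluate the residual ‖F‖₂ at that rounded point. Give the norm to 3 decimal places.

At (3, 2): F = (16.000, 46.000).
Jacobian J = [[2·p·q, p^2 - 1], [5·q^2 + q, 10·p·q + p - 10·q + 1]].
At the point, J = [[12.000, 8.000], [22.000, 44.000]] (det J = 352.000).
Solving J·Δ = −F gives Δ = (-0.955, -0.568).
Then the next iterate is (p, q)₁ = (2.045, 1.432).
Re-evaluating at (2.045, 1.432): F = (4.55666, 13.07495), so ‖F‖₂ = 13.846.

13.846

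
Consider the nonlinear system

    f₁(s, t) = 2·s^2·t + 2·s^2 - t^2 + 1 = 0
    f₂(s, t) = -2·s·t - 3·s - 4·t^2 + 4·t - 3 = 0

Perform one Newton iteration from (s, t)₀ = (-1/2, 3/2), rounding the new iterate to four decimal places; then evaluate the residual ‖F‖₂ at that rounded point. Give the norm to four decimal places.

1.7578

At (-1/2, 3/2): F = (0.0000, -3.0000).
Jacobian J = [[4·s·t + 4·s, 2·s^2 - 2·t], [-2·t - 3, -2·s - 8·t + 4]].
At the point, J = [[-5.0000, -2.5000], [-6.0000, -7.0000]] (det J = 20.0000).
Solving J·Δ = −F gives Δ = (0.3750, -0.7500).
Then the next iterate is (s, t)₁ = (-0.1250, 0.7500).
Re-evaluating at (-0.1250, 0.7500): F = (0.492188, -1.6875), so ‖F‖₂ = 1.7578.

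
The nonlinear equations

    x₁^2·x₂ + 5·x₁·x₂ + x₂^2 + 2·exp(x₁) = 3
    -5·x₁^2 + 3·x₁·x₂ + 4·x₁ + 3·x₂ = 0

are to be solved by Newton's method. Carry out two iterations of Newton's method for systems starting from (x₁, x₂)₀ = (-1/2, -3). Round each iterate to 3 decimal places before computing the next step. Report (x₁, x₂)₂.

At (-1/2, -3): F = (13.96306, -7.750).
Jacobian J = [[2·x₁·x₂ + 5·x₂ + 2·exp(x₁), x₁^2 + 5·x₁ + 2·x₂], [-10·x₁ + 3·x₂ + 4, 3·x₁ + 3]].
At the point, J = [[-10.78694, -8.250], [0.000, 1.500]] (det J = -16.18041).
Solving J·Δ = −F gives Δ = (-2.657, 5.167).
Then the next iterate is (x₁, x₂)₁ = (-3.157, 2.167).
Round to (-3.157, 2.167) and repeat: F = (-10.82737, -76.48390), J = [[-2.76233, -1.48435], [42.071, -6.471]].
Δ = (0.541, -8.301), so (x₁, x₂)₂ = (-2.616, -6.134).

(-2.616, -6.134)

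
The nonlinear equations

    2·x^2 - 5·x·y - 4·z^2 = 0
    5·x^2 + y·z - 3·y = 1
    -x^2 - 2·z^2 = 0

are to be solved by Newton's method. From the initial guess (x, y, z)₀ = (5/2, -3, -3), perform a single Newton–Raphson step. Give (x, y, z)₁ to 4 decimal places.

(0.7464, -2.9101, -1.7098)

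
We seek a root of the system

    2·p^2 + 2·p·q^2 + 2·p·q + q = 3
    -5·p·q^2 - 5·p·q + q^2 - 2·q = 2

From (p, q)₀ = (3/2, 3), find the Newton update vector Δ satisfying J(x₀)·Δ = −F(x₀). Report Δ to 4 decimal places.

At (3/2, 3): F = (40.5000, -89.0000).
Jacobian J = [[4·p + 2·q^2 + 2·q, 4·p·q + 2·p + 1], [-5·q^2 - 5·q, -10·p·q - 5·p + 2·q - 2]].
At the point, J = [[30.0000, 22.0000], [-60.0000, -48.5000]] (det J = -135.0000).
Solving J·Δ = −F gives Δ = (-0.0463, -1.7778).

(-0.0463, -1.7778)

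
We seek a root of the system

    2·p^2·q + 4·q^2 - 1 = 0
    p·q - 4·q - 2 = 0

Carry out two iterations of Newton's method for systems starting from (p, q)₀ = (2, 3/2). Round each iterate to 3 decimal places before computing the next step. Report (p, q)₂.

(-4.513, -0.818)

At (2, 3/2): F = (20.000, -5.000).
Jacobian J = [[4·p·q, 2·p^2 + 8·q], [q, p - 4]].
At the point, J = [[12.000, 20.000], [1.500, -2.000]] (det J = -54.000).
Solving J·Δ = −F gives Δ = (1.111, -1.667).
Then the next iterate is (p, q)₁ = (3.111, -0.167).
Round to (3.111, -0.167) and repeat: F = (-4.12100, -1.85154), J = [[-2.07815, 18.02064], [-0.167, -0.889]].
Δ = (-7.624, -0.651), so (p, q)₂ = (-4.513, -0.818).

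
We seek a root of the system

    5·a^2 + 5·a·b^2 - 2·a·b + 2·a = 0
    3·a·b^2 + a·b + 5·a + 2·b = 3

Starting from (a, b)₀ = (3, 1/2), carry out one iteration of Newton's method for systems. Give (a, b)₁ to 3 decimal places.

At (3, 1/2): F = (51.750, 16.750).
Jacobian J = [[10·a + 5·b^2 - 2·b + 2, 10·a·b - 2·a], [3·b^2 + b + 5, 6·a·b + a + 2]].
At the point, J = [[32.250, 9.000], [6.250, 14.000]] (det J = 395.250).
Solving J·Δ = −F gives Δ = (-1.452, -0.548).
Then the next iterate is (a, b)₁ = (1.548, -0.048).

(1.548, -0.048)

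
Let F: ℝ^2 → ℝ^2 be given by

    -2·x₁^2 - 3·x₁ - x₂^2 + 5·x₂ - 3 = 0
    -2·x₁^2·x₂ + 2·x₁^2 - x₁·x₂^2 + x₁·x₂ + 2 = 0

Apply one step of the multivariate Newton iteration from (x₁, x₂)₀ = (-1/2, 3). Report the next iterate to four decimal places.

At (-1/2, 3): F = (4.0000, 4.0000).
Jacobian J = [[-4·x₁ - 3, -2·x₂ + 5], [-4·x₁·x₂ + 4·x₁ - x₂^2 + x₂, -2·x₁^2 - 2·x₁·x₂ + x₁]].
At the point, J = [[-1.0000, -1.0000], [-2.0000, 2.0000]] (det J = -4.0000).
Solving J·Δ = −F gives Δ = (3.0000, 1.0000).
Then the next iterate is (x₁, x₂)₁ = (2.5000, 4.0000).

(2.5000, 4.0000)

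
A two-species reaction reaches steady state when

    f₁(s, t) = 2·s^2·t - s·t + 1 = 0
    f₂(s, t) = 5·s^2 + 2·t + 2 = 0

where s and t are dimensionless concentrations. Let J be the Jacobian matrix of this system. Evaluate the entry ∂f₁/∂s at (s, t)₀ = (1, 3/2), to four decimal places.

∂f₁/∂s = 4·s·t - t.
At (1, 3/2) this is 4.5000.

4.5000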